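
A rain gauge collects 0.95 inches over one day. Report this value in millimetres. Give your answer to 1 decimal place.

1 in = 25.4 mm, so 0.95 × 25.4 = 24.1 mm.

24.1 mm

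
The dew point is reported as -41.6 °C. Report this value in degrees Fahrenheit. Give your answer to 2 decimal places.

°F = °C × 9/5 + 32 = -41.6 × 1.8 + 32 = -42.88 °F.

-42.88 °F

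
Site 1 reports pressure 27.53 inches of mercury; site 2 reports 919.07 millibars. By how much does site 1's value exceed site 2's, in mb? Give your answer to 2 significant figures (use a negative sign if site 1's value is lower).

site 1: 27.53 inHg = 932.27 mb.
Difference: 932.27 − 919.07 = 13 mb.

13 mb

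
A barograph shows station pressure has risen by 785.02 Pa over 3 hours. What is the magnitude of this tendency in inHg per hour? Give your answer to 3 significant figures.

0.0773 inHg per hour

785.02 Pa / 3 h × 0.0002953 inHg/Pa = 0.0773 inHg/h.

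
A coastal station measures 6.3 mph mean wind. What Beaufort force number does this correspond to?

6.3 mph = 2.8 m/s, which is Beaufort 2 (light breeze, 1.6–3.3 m/s).

Beaufort force 2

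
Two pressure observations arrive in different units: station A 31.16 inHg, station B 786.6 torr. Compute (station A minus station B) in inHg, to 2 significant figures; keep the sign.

station B: 786.6 mmHg = 30.9685 inHg.
Difference: 31.1600 − 30.9685 = 0.19 inHg.

0.19 inHg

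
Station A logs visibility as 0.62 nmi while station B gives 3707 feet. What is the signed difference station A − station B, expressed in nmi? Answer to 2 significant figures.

station B: 3707 ft = 0.610094 nmi.
Difference: 0.620000 − 0.610094 = 0.0099 nmi.

0.0099 nmi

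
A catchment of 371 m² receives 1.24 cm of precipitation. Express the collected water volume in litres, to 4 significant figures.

4600 litres

Depth: 1.24 cm × 10 = 12.4 mm.
1 mm over 1 m² is 1 L, so volume = 12.4 × 371 = 4600.4 L ≈ 4600 L.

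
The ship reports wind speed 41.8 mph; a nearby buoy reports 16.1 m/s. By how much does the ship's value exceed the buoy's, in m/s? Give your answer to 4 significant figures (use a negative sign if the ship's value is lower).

2.586 m/s

the ship: 41.8 mph = 18.68627 m/s.
Difference: 18.68627 − 16.10000 = 2.586 m/s.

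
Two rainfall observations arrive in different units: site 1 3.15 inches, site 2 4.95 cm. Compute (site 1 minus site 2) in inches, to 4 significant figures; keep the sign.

1.201 in

site 2: 4.95 cm = 1.94882 in.
Difference: 3.15000 − 1.94882 = 1.201 in.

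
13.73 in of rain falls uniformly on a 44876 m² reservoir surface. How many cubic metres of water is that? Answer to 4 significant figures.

15650 cubic metres

Depth: 13.73 in × 25.4 = 348.742 mm.
1 mm over 1 m² is 1 L, so volume = 348.742 × 44876 = 15650146 L = 15650 m³.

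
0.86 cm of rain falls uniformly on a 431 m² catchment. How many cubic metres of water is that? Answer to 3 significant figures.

3.71 cubic metres

Depth: 0.86 cm × 10 = 8.6 mm.
1 mm over 1 m² is 1 L, so volume = 8.6 × 431 = 3706.6 L = 3.71 m³.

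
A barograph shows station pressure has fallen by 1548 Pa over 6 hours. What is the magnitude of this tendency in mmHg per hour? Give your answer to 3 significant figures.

1.94 mmHg per hour

1548 Pa / 6 h × 0.00750062 mmHg/Pa = 1.94 mmHg/h.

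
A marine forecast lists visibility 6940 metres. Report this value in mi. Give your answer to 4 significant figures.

4.312 SM

1 m = 0.000621371 SM, so 6940 × 0.000621371 = 4.312 SM.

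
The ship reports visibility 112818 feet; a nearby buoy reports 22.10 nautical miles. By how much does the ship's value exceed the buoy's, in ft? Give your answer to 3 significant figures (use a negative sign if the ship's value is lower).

-21500 ft

the buoy: 22.10 nmi = 134282.15 ft.
Difference: 112818.00 − 134282.15 = -21500 ft.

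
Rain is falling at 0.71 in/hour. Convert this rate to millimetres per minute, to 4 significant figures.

0.3006 mm/minute

0.71 in/hour × 25.4 mm/in × 0.0166667 hour/minute = 0.3006 mm/minute.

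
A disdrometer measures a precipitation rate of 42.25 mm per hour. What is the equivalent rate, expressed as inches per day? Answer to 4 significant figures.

42.25 mm/hour × 0.0393701 in/mm × 24 hour/day = 39.92 in/day.

39.92 in/day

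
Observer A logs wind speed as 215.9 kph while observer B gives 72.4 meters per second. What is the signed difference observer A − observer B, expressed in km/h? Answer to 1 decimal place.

observer B: 72.4 m/s = 260.640 km/h.
Difference: 215.900 − 260.640 = -44.7 km/h.

-44.7 km/h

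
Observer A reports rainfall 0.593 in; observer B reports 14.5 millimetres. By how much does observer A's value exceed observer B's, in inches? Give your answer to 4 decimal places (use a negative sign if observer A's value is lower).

observer B: 14.5 mm = 0.570866 in.
Difference: 0.593000 − 0.570866 = 0.0221 in.

0.0221 in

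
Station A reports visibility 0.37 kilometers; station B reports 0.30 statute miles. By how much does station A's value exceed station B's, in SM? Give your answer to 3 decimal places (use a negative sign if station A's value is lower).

-0.070 SM

station A: 0.37 km = 0.22991 SM.
Difference: 0.22991 − 0.30000 = -0.070 SM.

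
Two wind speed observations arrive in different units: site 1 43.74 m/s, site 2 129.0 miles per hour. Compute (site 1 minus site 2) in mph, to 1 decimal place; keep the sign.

site 1: 43.74 m/s = 97.844 mph.
Difference: 97.844 − 129.000 = -31.2 mph.

-31.2 mph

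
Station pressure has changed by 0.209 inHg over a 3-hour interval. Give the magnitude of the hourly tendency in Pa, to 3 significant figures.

236 Pa per hour

0.209 inHg / 3 h × 3386.39 Pa/inHg = 236 Pa/h.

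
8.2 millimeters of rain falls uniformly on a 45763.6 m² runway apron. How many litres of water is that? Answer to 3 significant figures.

375000 litres

1 mm over 1 m² is 1 L, so volume = 8.2 × 45763.6 = 375261.52 L ≈ 375000 L.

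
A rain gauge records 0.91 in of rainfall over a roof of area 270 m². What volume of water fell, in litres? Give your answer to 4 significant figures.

6241 litres

Depth: 0.91 in × 25.4 = 23.114 mm.
1 mm over 1 m² is 1 L, so volume = 23.114 × 270 = 6240.78 L ≈ 6241 L.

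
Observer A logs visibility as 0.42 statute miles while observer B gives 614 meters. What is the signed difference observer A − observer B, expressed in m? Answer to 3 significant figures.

observer A: 0.42 SM = 675.924 m.
Difference: 675.924 − 614.000 = 61.9 m.

61.9 m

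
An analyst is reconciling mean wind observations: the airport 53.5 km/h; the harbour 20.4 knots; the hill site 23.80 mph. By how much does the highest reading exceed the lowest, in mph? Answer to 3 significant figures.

9.77 mph

the airport: 53.5 km/h = 33.2434 mph.
the harbour: 20.4 kt = 23.4759 mph.
Spread: 33.2434 − 23.4759 = 9.77 mph.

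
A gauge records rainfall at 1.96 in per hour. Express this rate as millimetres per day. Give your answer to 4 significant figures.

1.96 in/hour × 25.4 mm/in × 24 hour/day = 1195 mm/day.

1195 mm/day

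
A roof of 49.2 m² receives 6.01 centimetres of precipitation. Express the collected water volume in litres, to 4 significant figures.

2957 litres

Depth: 6.01 cm × 10 = 60.1 mm.
1 mm over 1 m² is 1 L, so volume = 60.1 × 49.2 = 2956.92 L ≈ 2957 L.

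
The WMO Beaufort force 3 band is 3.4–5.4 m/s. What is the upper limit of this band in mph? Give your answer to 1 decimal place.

12.1 mph

3.4–5.4 m/s × 2.237 = 7.6–12.1 mph.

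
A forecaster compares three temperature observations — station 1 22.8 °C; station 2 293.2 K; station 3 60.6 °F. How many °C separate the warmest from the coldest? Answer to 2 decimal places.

6.91 °C

station 2: 293.2 K = 20.050 °C.
station 3: 60.6 °F = 15.889 °C.
Spread: 22.800 − 15.889 = 6.911 °C.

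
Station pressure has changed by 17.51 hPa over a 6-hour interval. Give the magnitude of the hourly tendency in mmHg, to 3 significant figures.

2.19 mmHg per hour

17.51 hPa / 6 h × 0.750062 mmHg/hPa = 2.19 mmHg/h.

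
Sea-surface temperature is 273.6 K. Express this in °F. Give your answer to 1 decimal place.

32.8 °F

First to °C: 0.45 °C.
Then to °F: 32.8 °F.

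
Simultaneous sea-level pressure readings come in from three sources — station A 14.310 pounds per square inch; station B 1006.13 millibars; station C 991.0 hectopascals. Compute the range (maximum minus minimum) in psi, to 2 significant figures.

0.28 psi

station B: 1006.13 mb = 14.5927 psi.
station C: 991.0 hPa = 14.3732 psi.
Spread: 14.5927 − 14.3100 = 0.28 psi.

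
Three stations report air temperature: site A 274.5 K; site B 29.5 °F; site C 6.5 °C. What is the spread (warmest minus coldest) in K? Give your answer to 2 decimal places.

7.89 K

site A: 274.5 K = 1.350 °C.
site B: 29.5 °F = -1.389 °C.
Spread: 6.500 − (-1.389) = 7.889 °C.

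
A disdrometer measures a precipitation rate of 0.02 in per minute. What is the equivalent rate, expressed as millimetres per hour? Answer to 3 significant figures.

30.5 mm/hour

0.02 in/minute × 25.4 mm/in × 60 minute/hour = 30.5 mm/hour.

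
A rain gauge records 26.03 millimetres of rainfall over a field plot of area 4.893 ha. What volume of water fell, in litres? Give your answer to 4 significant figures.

Area: 4.893 ha = 48930 m².
1 mm over 1 m² is 1 L, so volume = 26.03 × 48930 = 1273647.9 L ≈ 1274000 L.

1274000 litres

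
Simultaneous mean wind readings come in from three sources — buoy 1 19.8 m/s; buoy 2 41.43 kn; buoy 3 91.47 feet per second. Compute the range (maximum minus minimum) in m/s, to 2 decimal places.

8.08 m/s

buoy 2: 41.43 kt = 21.3134 m/s.
buoy 3: 91.47 ft/s = 27.8801 m/s.
Spread: 27.8801 − 19.8000 = 8.08 m/s.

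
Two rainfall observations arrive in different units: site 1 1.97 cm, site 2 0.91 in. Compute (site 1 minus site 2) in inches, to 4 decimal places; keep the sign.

-0.1344 in

site 1: 1.97 cm = 0.775591 in.
Difference: 0.775591 − 0.910000 = -0.1344 in.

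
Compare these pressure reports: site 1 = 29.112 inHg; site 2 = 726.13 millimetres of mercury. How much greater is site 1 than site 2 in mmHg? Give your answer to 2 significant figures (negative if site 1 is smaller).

site 1: 29.112 inHg = 739.44 mmHg.
Difference: 739.44 − 726.13 = 13 mmHg.

13 mmHg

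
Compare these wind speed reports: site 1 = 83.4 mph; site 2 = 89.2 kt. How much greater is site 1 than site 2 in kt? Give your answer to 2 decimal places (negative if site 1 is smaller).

-16.73 kt

site 1: 83.4 mph = 72.4726 kt.
Difference: 72.4726 − 89.2000 = -16.73 kt.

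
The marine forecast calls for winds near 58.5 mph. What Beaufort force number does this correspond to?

Beaufort force 10

58.5 mph = 26.2 m/s, which is Beaufort 10 (storm, 24.5–28.4 m/s).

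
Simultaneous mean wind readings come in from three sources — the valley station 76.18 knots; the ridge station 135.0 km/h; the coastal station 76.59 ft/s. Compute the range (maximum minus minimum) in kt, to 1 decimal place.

the ridge station: 135.0 km/h = 72.894 kt.
the coastal station: 76.59 ft/s = 45.378 kt.
Spread: 76.180 − 45.378 = 30.8 kt.

30.8 kt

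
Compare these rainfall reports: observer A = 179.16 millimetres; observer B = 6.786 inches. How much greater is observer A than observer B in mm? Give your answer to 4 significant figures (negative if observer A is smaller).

observer B: 6.786 in = 172.36440 mm.
Difference: 179.16000 − 172.36440 = 6.796 mm.

6.796 mm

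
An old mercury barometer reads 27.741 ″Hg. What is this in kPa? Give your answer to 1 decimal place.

93.9 kPa

1 inHg = 3.38639 kPa, so 27.741 × 3.38639 = 93.9 kPa.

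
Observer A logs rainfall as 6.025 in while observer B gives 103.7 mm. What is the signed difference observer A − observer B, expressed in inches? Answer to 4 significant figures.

observer B: 103.7 mm = 4.08268 in.
Difference: 6.02500 − 4.08268 = 1.942 in.

1.942 in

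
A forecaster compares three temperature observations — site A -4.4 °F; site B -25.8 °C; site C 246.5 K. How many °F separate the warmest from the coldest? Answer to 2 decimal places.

11.57 °F

site A: -4.4 °F = -20.222 °C.
site C: 246.5 K = -26.650 °C.
Spread: (-20.222) − (-26.650) = 6.428 °C = 11.57 °F.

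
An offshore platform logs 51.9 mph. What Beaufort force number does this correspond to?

Beaufort force 9

51.9 mph = 23.2 m/s, which is Beaufort 9 (strong gale, 20.8–24.4 m/s).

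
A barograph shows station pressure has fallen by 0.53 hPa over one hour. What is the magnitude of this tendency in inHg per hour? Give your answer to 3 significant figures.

0.0157 inHg per hour

0.53 hPa / 1 h × 0.02953 inHg/hPa = 0.0157 inHg/h.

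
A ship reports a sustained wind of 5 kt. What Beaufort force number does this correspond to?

Beaufort force 2

5 kt lies in the Beaufort 2 band (light breeze, 4–6 kt).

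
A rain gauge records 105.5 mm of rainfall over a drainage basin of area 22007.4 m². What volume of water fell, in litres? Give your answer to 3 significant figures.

1 mm over 1 m² is 1 L, so volume = 105.5 × 22007.4 = 2321780.7 L ≈ 2320000 L.

2320000 litres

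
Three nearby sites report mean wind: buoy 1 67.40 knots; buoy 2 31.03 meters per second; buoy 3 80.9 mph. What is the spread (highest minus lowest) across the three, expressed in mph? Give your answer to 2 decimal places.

11.49 mph

buoy 1: 67.40 kt = 77.5625 mph.
buoy 2: 31.03 m/s = 69.4121 mph.
Spread: 80.9000 − 69.4121 = 11.49 mph.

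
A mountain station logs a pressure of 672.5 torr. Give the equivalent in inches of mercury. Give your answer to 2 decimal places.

1 mmHg = 0.0393701 inHg, so 672.5 × 0.0393701 = 26.48 inHg.

26.48 inHg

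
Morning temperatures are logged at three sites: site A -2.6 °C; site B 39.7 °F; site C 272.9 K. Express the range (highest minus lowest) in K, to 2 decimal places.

6.88 K

site B: 39.7 °F = 4.278 °C.
site C: 272.9 K = -0.250 °C.
Spread: 4.278 − (-2.600) = 6.878 °C.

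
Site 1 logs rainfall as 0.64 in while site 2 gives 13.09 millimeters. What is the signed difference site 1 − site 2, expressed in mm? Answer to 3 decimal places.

site 1: 0.64 in = 16.25600 mm.
Difference: 16.25600 − 13.09000 = 3.166 mm.

3.166 mm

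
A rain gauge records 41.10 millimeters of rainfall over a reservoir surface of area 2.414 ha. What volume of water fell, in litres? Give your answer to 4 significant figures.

992200 litres

Area: 2.414 ha = 24140 m².
1 mm over 1 m² is 1 L, so volume = 41.1 × 24140 = 992154 L ≈ 992200 L.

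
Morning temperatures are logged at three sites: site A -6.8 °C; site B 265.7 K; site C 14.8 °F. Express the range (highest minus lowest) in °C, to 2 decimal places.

2.76 °C

site B: 265.7 K = -7.450 °C.
site C: 14.8 °F = -9.556 °C.
Spread: (-6.800) − (-9.556) = 2.756 °C.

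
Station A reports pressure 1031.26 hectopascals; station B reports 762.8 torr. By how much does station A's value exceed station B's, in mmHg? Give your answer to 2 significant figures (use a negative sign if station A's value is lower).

11 mmHg

station A: 1031.26 hPa = 773.51 mmHg.
Difference: 773.51 − 762.80 = 11 mmHg.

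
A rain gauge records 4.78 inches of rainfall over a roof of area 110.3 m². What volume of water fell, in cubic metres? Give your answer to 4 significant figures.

13.39 cubic metres

Depth: 4.78 in × 25.4 = 121.412 mm.
1 mm over 1 m² is 1 L, so volume = 121.412 × 110.3 = 13391.744 L = 13.39 m³.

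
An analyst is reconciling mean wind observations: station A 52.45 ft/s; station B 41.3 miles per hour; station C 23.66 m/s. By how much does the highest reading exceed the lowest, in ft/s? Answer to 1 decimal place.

station B: 41.3 mph = 60.573 ft/s.
station C: 23.66 m/s = 77.625 ft/s.
Spread: 77.625 − 52.450 = 25.2 ft/s.

25.2 ft/s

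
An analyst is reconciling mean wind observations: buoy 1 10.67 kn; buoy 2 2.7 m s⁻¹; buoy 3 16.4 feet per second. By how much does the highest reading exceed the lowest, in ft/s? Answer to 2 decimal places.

9.15 ft/s

buoy 1: 10.67 kt = 18.0089 ft/s.
buoy 2: 2.7 m/s = 8.8583 ft/s.
Spread: 18.0089 − 8.8583 = 9.15 ft/s.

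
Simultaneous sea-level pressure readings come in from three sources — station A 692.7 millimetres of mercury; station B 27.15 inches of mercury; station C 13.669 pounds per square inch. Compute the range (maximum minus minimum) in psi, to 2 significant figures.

0.33 psi

station A: 692.7 mmHg = 13.3946 psi.
station B: 27.15 inHg = 13.3348 psi.
Spread: 13.6690 − 13.3348 = 0.33 psi.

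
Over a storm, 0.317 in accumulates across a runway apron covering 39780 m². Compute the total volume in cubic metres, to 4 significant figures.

320.3 cubic metres

Depth: 0.317 in × 25.4 = 8.0518 mm.
1 mm over 1 m² is 1 L, so volume = 8.0518 × 39780 = 320300.6 L = 320.3 m³.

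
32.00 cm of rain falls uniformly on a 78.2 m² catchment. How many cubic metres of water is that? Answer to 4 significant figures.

25.02 cubic metres

Depth: 32.00 cm × 10 = 320 mm.
1 mm over 1 m² is 1 L, so volume = 320 × 78.2 = 25024 L = 25.02 m³.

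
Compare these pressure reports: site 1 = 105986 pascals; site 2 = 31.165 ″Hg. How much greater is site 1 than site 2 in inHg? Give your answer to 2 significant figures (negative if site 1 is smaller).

0.13 inHg

site 1: 105986 Pa = 31.2976 inHg.
Difference: 31.2976 − 31.1650 = 0.13 inHg.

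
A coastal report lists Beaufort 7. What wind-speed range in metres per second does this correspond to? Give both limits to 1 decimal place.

13.9 to 17.1 m/s

Beaufort 7 (near gale) spans 13.9–17.1 m/s.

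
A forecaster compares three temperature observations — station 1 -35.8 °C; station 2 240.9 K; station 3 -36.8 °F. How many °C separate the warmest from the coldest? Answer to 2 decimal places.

5.97 °C

station 2: 240.9 K = -32.250 °C.
station 3: -36.8 °F = -38.222 °C.
Spread: (-32.250) − (-38.222) = 5.972 °C.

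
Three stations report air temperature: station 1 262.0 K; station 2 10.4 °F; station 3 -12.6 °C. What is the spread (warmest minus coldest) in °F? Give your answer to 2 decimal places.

2.61 °F

station 1: 262.0 K = -11.150 °C.
station 2: 10.4 °F = -12.000 °C.
Spread: (-11.150) − (-12.600) = 1.450 °C = 2.61 °F.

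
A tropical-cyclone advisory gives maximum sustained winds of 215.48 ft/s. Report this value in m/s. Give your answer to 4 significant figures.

65.68 m/s

1 ft/s = 0.3048 m/s, so 215.48 × 0.3048 = 65.68 m/s.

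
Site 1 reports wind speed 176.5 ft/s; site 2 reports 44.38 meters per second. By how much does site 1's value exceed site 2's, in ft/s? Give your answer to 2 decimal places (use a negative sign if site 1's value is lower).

30.90 ft/s

site 2: 44.38 m/s = 145.6037 ft/s.
Difference: 176.5000 − 145.6037 = 30.90 ft/s.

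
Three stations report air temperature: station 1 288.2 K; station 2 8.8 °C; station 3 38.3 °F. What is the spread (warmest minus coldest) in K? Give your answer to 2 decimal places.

station 1: 288.2 K = 15.050 °C.
station 3: 38.3 °F = 3.500 °C.
Spread: 15.050 − 3.500 = 11.550 °C.

11.55 K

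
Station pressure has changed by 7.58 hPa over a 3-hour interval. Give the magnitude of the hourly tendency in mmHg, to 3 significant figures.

7.58 hPa / 3 h × 0.750062 mmHg/hPa = 1.90 mmHg/h.

1.90 mmHg per hour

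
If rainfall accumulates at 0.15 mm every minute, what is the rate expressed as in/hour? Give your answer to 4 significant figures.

0.15 mm/minute × 0.0393701 in/mm × 60 minute/hour = 0.3543 in/hour.

0.3543 in/hour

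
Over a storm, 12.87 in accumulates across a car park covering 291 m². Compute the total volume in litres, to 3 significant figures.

Depth: 12.87 in × 25.4 = 326.898 mm.
1 mm over 1 m² is 1 L, so volume = 326.898 × 291 = 95127.318 L ≈ 95100 L.

95100 litres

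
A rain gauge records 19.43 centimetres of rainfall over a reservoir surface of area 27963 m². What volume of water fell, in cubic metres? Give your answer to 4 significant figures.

5433 cubic metres

Depth: 19.43 cm × 10 = 194.3 mm.
1 mm over 1 m² is 1 L, so volume = 194.3 × 27963 = 5433210.9 L = 5433 m³.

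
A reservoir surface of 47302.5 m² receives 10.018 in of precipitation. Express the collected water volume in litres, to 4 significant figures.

Depth: 10.018 in × 25.4 = 254.4572 mm.
1 mm over 1 m² is 1 L, so volume = 254.4572 × 47302.5 = 12036462 L ≈ 12040000 L.

12040000 litres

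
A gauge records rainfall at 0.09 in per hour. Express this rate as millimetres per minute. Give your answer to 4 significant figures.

0.09 in/hour × 25.4 mm/in × 0.0166667 hour/minute = 0.03810 mm/minute.

0.03810 mm/minute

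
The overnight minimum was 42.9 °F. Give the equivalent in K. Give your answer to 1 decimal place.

279.2 K

First to °C: 6.06 °C.
Then to K: 279.2 K.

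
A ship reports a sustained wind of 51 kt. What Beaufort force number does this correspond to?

51 kt lies in the Beaufort 10 band (storm, 48–55 kt).

Beaufort force 10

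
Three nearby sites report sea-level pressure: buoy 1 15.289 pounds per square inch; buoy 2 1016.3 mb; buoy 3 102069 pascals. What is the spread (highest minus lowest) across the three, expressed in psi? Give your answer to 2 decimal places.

buoy 2: 1016.3 mb = 14.7402 psi.
buoy 3: 102069 Pa = 14.8039 psi.
Spread: 15.2890 − 14.7402 = 0.55 psi.

0.55 psi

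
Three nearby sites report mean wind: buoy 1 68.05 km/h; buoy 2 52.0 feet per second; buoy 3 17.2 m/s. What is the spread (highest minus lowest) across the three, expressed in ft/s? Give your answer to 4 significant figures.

buoy 1: 68.05 km/h = 62.0170 ft/s.
buoy 3: 17.2 m/s = 56.4304 ft/s.
Spread: 62.0170 − 52.0000 = 10.02 ft/s.

10.02 ft/s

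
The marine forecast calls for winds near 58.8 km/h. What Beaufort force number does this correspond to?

58.8 km/h = 16.3 m/s, which is Beaufort 7 (near gale, 13.9–17.1 m/s).

Beaufort force 7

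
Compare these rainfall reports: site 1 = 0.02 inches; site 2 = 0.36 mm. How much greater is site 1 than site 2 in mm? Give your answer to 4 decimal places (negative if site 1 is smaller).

0.1480 mm

site 1: 0.02 in = 0.508000 mm.
Difference: 0.508000 − 0.360000 = 0.1480 mm.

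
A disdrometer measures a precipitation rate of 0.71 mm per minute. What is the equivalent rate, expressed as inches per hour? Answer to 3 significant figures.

1.68 in/hour

0.71 mm/minute × 0.0393701 in/mm × 60 minute/hour = 1.68 in/hour.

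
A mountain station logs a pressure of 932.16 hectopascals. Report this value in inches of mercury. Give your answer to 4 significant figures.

1 hPa = 0.02953 inHg, so 932.16 × 0.02953 = 27.53 inHg.

27.53 inHg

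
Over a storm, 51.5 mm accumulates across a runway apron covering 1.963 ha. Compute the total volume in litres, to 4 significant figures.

Area: 1.963 ha = 19630 m².
1 mm over 1 m² is 1 L, so volume = 51.5 × 19630 = 1010945 L ≈ 1011000 L.

1011000 litres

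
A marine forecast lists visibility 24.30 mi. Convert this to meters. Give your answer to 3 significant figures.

1 SM = 1609.34 m, so 24.30 × 1609.34 = 39100 m.

39100 m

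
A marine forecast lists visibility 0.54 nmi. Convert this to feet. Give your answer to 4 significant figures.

3281 ft

1 nmi = 6076.12 ft, so 0.54 × 6076.12 = 3281 ft.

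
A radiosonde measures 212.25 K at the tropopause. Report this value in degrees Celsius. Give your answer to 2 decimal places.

-60.90 °C

°C = 212.25 − 273.15 = -60.90 °C.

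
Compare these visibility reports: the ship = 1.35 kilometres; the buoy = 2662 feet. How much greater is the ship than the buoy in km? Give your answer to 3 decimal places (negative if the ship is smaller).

0.539 km

the buoy: 2662 ft = 0.81138 km.
Difference: 1.35000 − 0.81138 = 0.539 km.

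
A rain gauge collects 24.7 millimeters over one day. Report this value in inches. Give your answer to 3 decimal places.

0.972 in

1 mm = 0.0393701 in, so 24.7 × 0.0393701 = 0.972 in.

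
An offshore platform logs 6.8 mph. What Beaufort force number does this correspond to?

Beaufort force 2

6.8 mph = 3.0 m/s, which is Beaufort 2 (light breeze, 1.6–3.3 m/s).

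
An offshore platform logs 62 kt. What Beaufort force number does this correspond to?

62 kt lies in the Beaufort 11 band (violent storm, 56–63 kt).

Beaufort force 11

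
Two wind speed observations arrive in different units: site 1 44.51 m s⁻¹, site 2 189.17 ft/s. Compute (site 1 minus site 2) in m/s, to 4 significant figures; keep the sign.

site 2: 189.17 ft/s = 57.6590 m/s.
Difference: 44.5100 − 57.6590 = -13.15 m/s.

-13.15 m/s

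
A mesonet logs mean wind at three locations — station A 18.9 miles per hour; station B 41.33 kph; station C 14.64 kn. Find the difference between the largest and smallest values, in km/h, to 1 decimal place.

station A: 18.9 mph = 30.417 km/h.
station C: 14.64 kt = 27.113 km/h.
Spread: 41.330 − 27.113 = 14.2 km/h.

14.2 km/h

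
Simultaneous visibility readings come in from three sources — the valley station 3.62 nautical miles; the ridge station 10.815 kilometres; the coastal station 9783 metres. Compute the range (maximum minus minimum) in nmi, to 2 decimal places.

the ridge station: 10.815 km = 5.8396 nmi.
the coastal station: 9783 m = 5.2824 nmi.
Spread: 5.8396 − 3.6200 = 2.22 nmi.

2.22 nmi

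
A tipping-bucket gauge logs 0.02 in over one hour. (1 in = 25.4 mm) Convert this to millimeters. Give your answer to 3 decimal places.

0.508 mm

1 in = 25.4 mm, so 0.02 × 25.4 = 0.508 mm.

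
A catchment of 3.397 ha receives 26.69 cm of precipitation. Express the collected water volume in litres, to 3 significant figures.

9070000 litres

Depth: 26.69 cm × 10 = 266.9 mm.
Area: 3.397 ha = 33970 m².
1 mm over 1 m² is 1 L, so volume = 266.9 × 33970 = 9066593 L ≈ 9070000 L.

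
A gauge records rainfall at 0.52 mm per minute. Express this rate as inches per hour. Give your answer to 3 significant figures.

1.23 in/hour

0.52 mm/minute × 0.0393701 in/mm × 60 minute/hour = 1.23 in/hour.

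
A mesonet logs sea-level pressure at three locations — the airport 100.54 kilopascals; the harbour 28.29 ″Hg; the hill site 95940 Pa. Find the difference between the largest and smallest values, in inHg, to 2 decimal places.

the airport: 100.54 kPa = 29.6894 inHg.
the hill site: 95940 Pa = 28.3311 inHg.
Spread: 29.6894 − 28.2900 = 1.40 inHg.

1.40 inHg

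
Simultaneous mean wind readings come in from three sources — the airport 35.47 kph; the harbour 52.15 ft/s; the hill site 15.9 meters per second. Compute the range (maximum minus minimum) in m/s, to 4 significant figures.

the airport: 35.47 km/h = 9.85278 m/s.
the harbour: 52.15 ft/s = 15.89532 m/s.
Spread: 15.90000 − 9.85278 = 6.047 m/s.

6.047 m/s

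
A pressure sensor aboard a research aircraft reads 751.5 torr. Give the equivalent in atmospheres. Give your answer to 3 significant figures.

1 mmHg = 0.00131579 atm, so 751.5 × 0.00131579 = 0.989 atm.

0.989 atm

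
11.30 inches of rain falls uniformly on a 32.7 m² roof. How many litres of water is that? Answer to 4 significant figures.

9386 litres

Depth: 11.30 in × 25.4 = 287.02 mm.
1 mm over 1 m² is 1 L, so volume = 287.02 × 32.7 = 9385.554 L ≈ 9386 L.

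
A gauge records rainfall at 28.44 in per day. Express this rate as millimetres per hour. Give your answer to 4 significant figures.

28.44 in/day × 25.4 mm/in × 0.0416667 day/hour = 30.10 mm/hour.

30.10 mm/hour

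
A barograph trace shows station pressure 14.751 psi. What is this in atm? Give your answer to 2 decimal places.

1 psi = 0.068046 atm, so 14.751 × 0.068046 = 1.00 atm.

1.00 atm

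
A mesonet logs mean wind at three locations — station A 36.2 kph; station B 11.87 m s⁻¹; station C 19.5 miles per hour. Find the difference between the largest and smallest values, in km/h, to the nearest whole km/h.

11 km/h

station B: 11.87 m/s = 42.73 km/h.
station C: 19.5 mph = 31.38 km/h.
Spread: 42.73 − 31.38 = 11 km/h.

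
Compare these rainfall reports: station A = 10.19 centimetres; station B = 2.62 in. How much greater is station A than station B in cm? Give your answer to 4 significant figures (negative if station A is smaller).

station B: 2.62 in = 6.65480 cm.
Difference: 10.19000 − 6.65480 = 3.535 cm.

3.535 cm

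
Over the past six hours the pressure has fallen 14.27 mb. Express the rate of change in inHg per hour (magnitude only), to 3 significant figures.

0.0702 inHg per hour

14.27 mb / 6 h × 0.02953 inHg/mb = 0.0702 inHg/h.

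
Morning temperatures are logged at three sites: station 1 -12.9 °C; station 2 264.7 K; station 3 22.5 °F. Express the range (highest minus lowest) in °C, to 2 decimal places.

station 2: 264.7 K = -8.450 °C.
station 3: 22.5 °F = -5.278 °C.
Spread: (-5.278) − (-12.900) = 7.622 °C.

7.62 °C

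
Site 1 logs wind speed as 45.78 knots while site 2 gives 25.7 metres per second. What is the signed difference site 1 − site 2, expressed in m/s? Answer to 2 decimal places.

site 1: 45.78 kt = 23.5513 m/s.
Difference: 23.5513 − 25.7000 = -2.15 m/s.

-2.15 m/s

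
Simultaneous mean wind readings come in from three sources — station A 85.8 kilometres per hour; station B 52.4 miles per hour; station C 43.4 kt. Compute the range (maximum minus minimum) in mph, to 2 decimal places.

3.37 mph

station A: 85.8 km/h = 53.3136 mph.
station C: 43.4 kt = 49.9438 mph.
Spread: 53.3136 − 49.9438 = 3.37 mph.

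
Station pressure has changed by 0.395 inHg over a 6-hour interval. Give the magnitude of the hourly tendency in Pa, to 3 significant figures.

0.395 inHg / 6 h × 3386.39 Pa/inHg = 223 Pa/h.

223 Pa per hour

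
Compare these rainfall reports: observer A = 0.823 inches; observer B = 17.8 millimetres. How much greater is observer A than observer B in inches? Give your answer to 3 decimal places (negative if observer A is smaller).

0.122 in

observer B: 17.8 mm = 0.70079 in.
Difference: 0.82300 − 0.70079 = 0.122 in.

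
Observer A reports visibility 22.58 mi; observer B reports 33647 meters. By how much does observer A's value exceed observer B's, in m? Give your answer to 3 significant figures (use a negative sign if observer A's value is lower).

observer A: 22.58 SM = 36338.99 m.
Difference: 36338.99 − 33647.00 = 2690 m.

2690 m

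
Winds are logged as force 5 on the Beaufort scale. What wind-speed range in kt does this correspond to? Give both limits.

Beaufort 5 (fresh breeze) spans 17–21 knots.

17 to 21 kt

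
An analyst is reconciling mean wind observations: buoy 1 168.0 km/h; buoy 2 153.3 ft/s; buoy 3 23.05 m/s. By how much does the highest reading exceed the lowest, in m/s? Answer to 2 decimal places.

buoy 1: 168.0 km/h = 46.6667 m/s.
buoy 2: 153.3 ft/s = 46.7258 m/s.
Spread: 46.7258 − 23.0500 = 23.68 m/s.

23.68 m/s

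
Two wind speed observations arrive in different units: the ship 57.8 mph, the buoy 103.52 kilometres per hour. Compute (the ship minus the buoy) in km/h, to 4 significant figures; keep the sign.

the ship: 57.8 mph = 93.0201 km/h.
Difference: 93.0201 − 103.5200 = -10.50 km/h.

-10.50 km/h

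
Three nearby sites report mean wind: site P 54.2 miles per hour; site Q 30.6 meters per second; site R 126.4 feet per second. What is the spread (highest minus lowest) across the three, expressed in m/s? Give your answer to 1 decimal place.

14.3 m/s

site P: 54.2 mph = 24.230 m/s.
site R: 126.4 ft/s = 38.527 m/s.
Spread: 38.527 − 24.230 = 14.3 m/s.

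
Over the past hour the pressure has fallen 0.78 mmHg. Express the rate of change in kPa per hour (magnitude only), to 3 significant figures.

0.78 mmHg / 1 h × 0.133322 kPa/mmHg = 0.104 kPa/h.

0.104 kPa per hour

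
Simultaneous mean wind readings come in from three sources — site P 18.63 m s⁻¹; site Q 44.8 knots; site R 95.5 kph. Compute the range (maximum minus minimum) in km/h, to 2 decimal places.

site P: 18.63 m/s = 67.0680 km/h.
site Q: 44.8 kt = 82.9696 km/h.
Spread: 95.5000 − 67.0680 = 28.43 km/h.

28.43 km/h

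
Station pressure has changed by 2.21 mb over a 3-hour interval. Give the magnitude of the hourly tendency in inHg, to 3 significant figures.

2.21 mb / 3 h × 0.02953 inHg/mb = 0.0218 inHg/h.

0.0218 inHg per hour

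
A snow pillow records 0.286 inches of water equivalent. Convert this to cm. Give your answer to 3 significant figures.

0.726 cm

1 in = 2.54 cm, so 0.286 × 2.54 = 0.726 cm.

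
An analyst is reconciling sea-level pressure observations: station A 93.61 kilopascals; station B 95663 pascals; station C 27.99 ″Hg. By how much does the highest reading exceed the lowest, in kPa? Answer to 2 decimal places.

station B: 95663 Pa = 95.6630 kPa.
station C: 27.99 inHg = 94.7850 kPa.
Spread: 95.6630 − 93.6100 = 2.05 kPa.

2.05 kPa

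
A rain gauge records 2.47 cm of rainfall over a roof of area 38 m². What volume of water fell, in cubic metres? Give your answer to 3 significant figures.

0.939 cubic metres

Depth: 2.47 cm × 10 = 24.7 mm.
1 mm over 1 m² is 1 L, so volume = 24.7 × 38 = 938.6 L = 0.939 m³.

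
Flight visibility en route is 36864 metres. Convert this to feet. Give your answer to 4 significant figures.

1 m = 3.28084 ft, so 36864 × 3.28084 = 120900 ft.

120900 ft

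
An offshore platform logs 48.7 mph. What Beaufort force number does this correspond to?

48.7 mph = 21.8 m/s, which is Beaufort 9 (strong gale, 20.8–24.4 m/s).

Beaufort force 9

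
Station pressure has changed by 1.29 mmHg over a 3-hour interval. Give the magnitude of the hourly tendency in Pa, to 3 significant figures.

57.3 Pa per hour

1.29 mmHg / 3 h × 133.322 Pa/mmHg = 57.3 Pa/h.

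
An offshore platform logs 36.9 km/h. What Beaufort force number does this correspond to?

36.9 km/h = 10.2 m/s, which is Beaufort 5 (fresh breeze, 8.0–10.7 m/s).

Beaufort force 5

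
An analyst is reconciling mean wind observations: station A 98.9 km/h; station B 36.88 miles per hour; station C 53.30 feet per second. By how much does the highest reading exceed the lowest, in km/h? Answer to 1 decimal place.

station B: 36.88 mph = 59.353 km/h.
station C: 53.30 ft/s = 58.485 km/h.
Spread: 98.900 − 58.485 = 40.4 km/h.

40.4 km/h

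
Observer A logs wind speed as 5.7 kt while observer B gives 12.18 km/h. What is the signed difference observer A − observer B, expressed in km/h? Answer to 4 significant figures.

-1.624 km/h

observer A: 5.7 kt = 10.55640 km/h.
Difference: 10.55640 − 12.18000 = -1.624 km/h.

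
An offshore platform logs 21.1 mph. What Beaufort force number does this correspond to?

Beaufort force 5

21.1 mph = 9.4 m/s, which is Beaufort 5 (fresh breeze, 8.0–10.7 m/s).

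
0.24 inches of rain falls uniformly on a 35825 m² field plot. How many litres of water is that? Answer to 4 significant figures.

Depth: 0.24 in × 25.4 = 6.096 mm.
1 mm over 1 m² is 1 L, so volume = 6.096 × 35825 = 218389.2 L ≈ 218400 L.

218400 litres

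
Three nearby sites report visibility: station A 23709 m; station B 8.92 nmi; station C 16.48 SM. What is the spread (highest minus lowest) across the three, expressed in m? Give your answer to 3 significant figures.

station B: 8.92 nmi = 16519.84 m.
station C: 16.48 SM = 26521.99 m.
Spread: 26521.99 − 16519.84 = 10000 m.

10000 m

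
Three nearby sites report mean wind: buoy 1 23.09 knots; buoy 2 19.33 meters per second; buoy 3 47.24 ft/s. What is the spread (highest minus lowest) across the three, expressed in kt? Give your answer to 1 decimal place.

buoy 2: 19.33 m/s = 37.575 kt.
buoy 3: 47.24 ft/s = 27.989 kt.
Spread: 37.575 − 23.090 = 14.5 kt.

14.5 kt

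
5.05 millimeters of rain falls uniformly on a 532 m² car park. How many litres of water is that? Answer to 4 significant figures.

2687 litres

1 mm over 1 m² is 1 L, so volume = 5.05 × 532 = 2686.6 L ≈ 2687 L.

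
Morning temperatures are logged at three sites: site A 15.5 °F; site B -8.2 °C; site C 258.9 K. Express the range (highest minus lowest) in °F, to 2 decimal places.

site A: 15.5 °F = -9.167 °C.
site C: 258.9 K = -14.250 °C.
Spread: (-8.200) − (-14.250) = 6.050 °C = 10.89 °F.

10.89 °F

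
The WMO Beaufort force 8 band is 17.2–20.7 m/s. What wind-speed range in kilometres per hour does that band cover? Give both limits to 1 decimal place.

17.2–20.7 m/s × 3.6 = 61.9–74.5 km/h.

61.9 to 74.5 km/h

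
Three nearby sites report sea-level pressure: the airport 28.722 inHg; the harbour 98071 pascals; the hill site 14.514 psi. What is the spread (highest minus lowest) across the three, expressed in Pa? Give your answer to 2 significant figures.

the airport: 28.722 inHg = 97263.86 Pa.
the hill site: 14.514 psi = 100070.51 Pa.
Spread: 100070.51 − 97263.86 = 2800 Pa.

2800 Pa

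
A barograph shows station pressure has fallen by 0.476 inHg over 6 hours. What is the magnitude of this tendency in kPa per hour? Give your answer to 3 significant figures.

0.269 kPa per hour

0.476 inHg / 6 h × 3.38639 kPa/inHg = 0.269 kPa/h.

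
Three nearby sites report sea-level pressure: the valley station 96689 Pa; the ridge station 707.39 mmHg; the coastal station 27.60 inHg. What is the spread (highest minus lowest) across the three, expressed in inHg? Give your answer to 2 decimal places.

the valley station: 96689 Pa = 28.5522 inHg.
the ridge station: 707.39 mmHg = 27.8500 inHg.
Spread: 28.5522 − 27.6000 = 0.95 inHg.

0.95 inHg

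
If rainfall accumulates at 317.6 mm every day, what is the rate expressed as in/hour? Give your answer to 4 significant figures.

0.5210 in/hour

317.6 mm/day × 0.0393701 in/mm × 0.0416667 day/hour = 0.5210 in/hour.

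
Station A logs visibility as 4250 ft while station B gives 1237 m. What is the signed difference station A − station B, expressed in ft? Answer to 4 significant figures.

station B: 1237 m = 4058.399 ft.
Difference: 4250.000 − 4058.399 = 191.6 ft.

191.6 ft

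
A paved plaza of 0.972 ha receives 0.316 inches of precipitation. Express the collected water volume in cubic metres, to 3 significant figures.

Depth: 0.316 in × 25.4 = 8.0264 mm.
Area: 0.972 ha = 9720 m².
1 mm over 1 m² is 1 L, so volume = 8.0264 × 9720 = 78016.608 L = 78.0 m³.

78.0 cubic metres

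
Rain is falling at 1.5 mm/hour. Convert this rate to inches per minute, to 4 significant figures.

1.5 mm/hour × 0.0393701 in/mm × 0.0166667 hour/minute = 0.0009843 in/minute.

0.0009843 in/minute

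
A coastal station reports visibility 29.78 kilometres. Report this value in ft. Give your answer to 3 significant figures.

1 km = 3280.84 ft, so 29.78 × 3280.84 = 97700 ft.

97700 ft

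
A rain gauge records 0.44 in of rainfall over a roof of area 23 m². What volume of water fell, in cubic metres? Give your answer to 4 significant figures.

Depth: 0.44 in × 25.4 = 11.176 mm.
1 mm over 1 m² is 1 L, so volume = 11.176 × 23 = 257.048 L = 0.2570 m³.

0.2570 cubic metres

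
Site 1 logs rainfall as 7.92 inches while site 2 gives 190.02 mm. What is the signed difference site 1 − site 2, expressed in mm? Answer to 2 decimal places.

site 1: 7.92 in = 201.1680 mm.
Difference: 201.1680 − 190.0200 = 11.15 mm.

11.15 mm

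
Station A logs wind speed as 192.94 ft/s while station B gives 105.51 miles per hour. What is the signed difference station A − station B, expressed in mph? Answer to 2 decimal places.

26.04 mph

station A: 192.94 ft/s = 131.5500 mph.
Difference: 131.5500 − 105.5100 = 26.04 mph.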